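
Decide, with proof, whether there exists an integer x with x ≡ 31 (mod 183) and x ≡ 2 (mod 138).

No such integer exists.

Reduce both congruences modulo 3, which divides 183 and 138: they say x ≡ 31 (mod 3) and x ≡ 2 (mod 3).
However 31 ≡ 1 and 2 ≡ 2 (mod 3), and 1 ≠ 2.
So no integer satisfies both congruences.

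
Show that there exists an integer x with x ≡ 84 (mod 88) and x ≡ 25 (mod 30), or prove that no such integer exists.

gcd(88, 30) = 2. If x ≡ 84 (mod 88) and x ≡ 25 (mod 30), then x ≡ 84 (mod 2) and x ≡ 25 (mod 2).
These are incompatible: 84 − 25 = 59 is not divisible by 2.
Therefore no such x exists.

No such integer exists.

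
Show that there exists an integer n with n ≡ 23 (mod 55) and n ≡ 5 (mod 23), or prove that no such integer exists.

n = 1178

The moduli 55 and 23 are coprime, so by the Chinese Remainder Theorem a unique solution modulo 1265 exists.
Write n = 23 + 55t and require 23 + 55t ≡ 5 (mod 23), i.e. 55t ≡ 5 (mod 23).
55 ≡ 9 (mod 23), so this reads 9t ≡ 5 (mod 23). To invert 9 modulo 23: 23 = 2·9 + 5, 9 = 1·5 + 4, 5 = 1·4 + 1, 4 = 4·1 + 0, and unwinding, 1 = 5 − 1·4 = 5 − (9 − 1·5) = −9 + 2·5 = −9 + 2·(23 − 2·9) = 2·23 − 5·9. Thus 9⁻¹ ≡ -5 ≡ 18 (mod 23).
Therefore t ≡ 18·5 = 90 ≡ 21 (mod 23).
Taking t = 21 gives n = 23 + 55·21 = 1178.
Verify: 1178 = 21·55 + 23 and 1178 = 51·23 + 5. ✓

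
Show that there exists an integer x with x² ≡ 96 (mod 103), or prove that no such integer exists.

No, no such integer exists.

Apply Euler's criterion with the prime 103: 96 is a quadratic residue iff 96^51 ≡ 1 (mod 103), and a non-residue iff it is ≡ −1.
Squaring successively (mod 103): 96^2 = 9216 ≡ 49; 96^4 ≡ 49² = 2401 ≡ 32; 96^8 ≡ 32² = 1024 ≡ 97; 96^16 ≡ 97² = 9409 ≡ 36; 96^32 ≡ 36² = 1296 ≡ 60.
Since 51 = 32 + 16 + 2 + 1, 96^51 ≡ 60 · 36 · 49 · 96; multiplying out mod 103: 60·36 = 2160 ≡ 100, then 100·49 = 4900 ≡ 59, then 59·96 = 5664 ≡ 102. Thus 96^51 ≡ 102 ≡ −1 (mod 103).
By Euler's criterion 96 is a quadratic non-residue mod 103: no x satisfies x² ≡ 96 (mod 103).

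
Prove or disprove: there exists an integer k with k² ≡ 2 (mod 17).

k = 11

k = 11 works: 11² = 121, and 121 − 2 = 119 = 7·17.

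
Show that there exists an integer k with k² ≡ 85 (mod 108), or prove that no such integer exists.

k = 29

k = 29 works: 29² = 841, and 841 − 85 = 756 = 7·108.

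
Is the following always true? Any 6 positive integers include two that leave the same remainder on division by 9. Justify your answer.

Take the 6 consecutive integers 30, 31, …, 35: their residues mod 9 are all distinct because 6 ≤ 9.
Hence this collection has no pair with equal remainders mod 9, disproving the claim.

No, the set {30, 31, 32, 33, 34, 35} is a counterexample.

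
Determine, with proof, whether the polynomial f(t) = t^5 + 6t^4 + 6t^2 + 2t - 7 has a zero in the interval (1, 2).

No such root exists.

f(1) = 8 and f(2) = 149, both positive, so a sign-change argument is unavailable; we show f keeps this sign on the whole interval.
Substitute t = 1 + u, where 0 < u < 1 on the interval. Expanding, f(1 + u) = u^5 + 11u^4 + 34u^3 + 52u^2 + 43u + 8.
The nonzero coefficients here are all positive, so for u > 0 every term is positive (or zero), and the constant term 8 is strictly positive.
So f is strictly positive on (1, 2); no root exists in the interval.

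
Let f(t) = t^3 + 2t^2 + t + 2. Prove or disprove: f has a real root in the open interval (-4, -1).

Such a root exists.

f(-4) = -34 and f(-1) = 2, which have opposite signs.
f is continuous everywhere (it is a polynomial), in particular on [-4, -1].
By the Intermediate Value Theorem f must vanish at some point of (-4, -1).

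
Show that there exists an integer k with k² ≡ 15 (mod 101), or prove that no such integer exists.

No such integer exists.

Apply Euler's criterion with the prime 101: 15 is a quadratic residue iff 15^50 ≡ 1 (mod 101), and a non-residue iff it is ≡ −1.
Squaring successively (mod 101): 15^2 = 225 ≡ 23; 15^4 ≡ 23² = 529 ≡ 24; 15^8 ≡ 24² = 576 ≡ 71; 15^16 ≡ 71² = 5041 ≡ 92; 15^32 ≡ 92² = 8464 ≡ 81.
Since 50 = 32 + 16 + 2, 15^50 ≡ 81 · 92 · 23; multiplying out mod 101: 81·92 = 7452 ≡ 79, then 79·23 = 1817 ≡ 100. Thus 15^50 ≡ 100 ≡ −1 (mod 101).
The value −1 means 15 is a non-residue modulo 101, so k² ≡ 15 (mod 101) is impossible.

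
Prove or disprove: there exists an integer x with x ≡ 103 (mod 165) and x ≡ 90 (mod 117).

No, no such integer exists.

gcd(165, 117) = 3. If x ≡ 103 (mod 165) and x ≡ 90 (mod 117), then x ≡ 103 (mod 3) and x ≡ 90 (mod 3).
However 103 ≡ 1 and 90 ≡ 0 (mod 3), and 1 ≠ 0.
Hence the system has no solution.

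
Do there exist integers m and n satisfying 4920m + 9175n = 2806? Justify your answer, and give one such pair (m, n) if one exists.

There are no such integers.

Both 4920 and 9175 are divisible by gcd(4920, 9175) = 5, hence so is any combination 4920m + 9175n.
However 2806 leaves remainder 1 on division by 5.
Therefore 4920m + 9175n = 2806 has no solution in integers.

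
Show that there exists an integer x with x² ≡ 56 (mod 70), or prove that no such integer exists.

x = 14

Take x = 14. Then 14² = 196 = 2·70 + 56, so 14² ≡ 56 (mod 70).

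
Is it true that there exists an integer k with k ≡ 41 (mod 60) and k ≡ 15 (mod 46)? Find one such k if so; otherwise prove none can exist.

Here gcd(60, 46) = 2, and both 41 and 15 leave remainder 1 mod 2, so the system is consistent.
Write k = 41 + 60t. Then 60t ≡ 15 − 41 ≡ 20 (mod 46); dividing through by 2 gives 30t ≡ 10 (mod 23).
30 ≡ 7 (mod 23), so this reads 7t ≡ 10 (mod 23). To invert 7 modulo 23: 23 = 3·7 + 2, 7 = 3·2 + 1, 2 = 2·1 + 0, and unwinding, 1 = 7 − 3·2 = 7 − 3·(23 − 3·7) = −3·23 + 10·7. Thus 7⁻¹ ≡ 10 (mod 23).
Multiplying by 10: t ≡ 10·10 = 100 ≡ 8 (mod 23).
Then k = 41 + 60·8 = 521.
Check: 521 mod 60 = 41, 521 mod 46 = 15. ✓

k = 521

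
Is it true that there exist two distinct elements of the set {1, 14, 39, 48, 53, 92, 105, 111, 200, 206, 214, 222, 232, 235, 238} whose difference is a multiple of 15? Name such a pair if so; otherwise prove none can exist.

Two integers differ by a multiple of 15 exactly when they have the same residue mod 15. The residues are 1↦1, 14↦14, 39↦9, 48↦3, 53↦8, 92↦2, 105↦0, 111↦6, 200↦5, 206↦11, 214↦4, 222↦12, 232↦7, 235↦10, 238↦13.
These 15 residues are pairwise different, hence no difference of two elements is divisible by 15.

No, no such pair exists.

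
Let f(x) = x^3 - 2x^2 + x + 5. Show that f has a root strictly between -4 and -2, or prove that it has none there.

No such root exists.

The endpoint values f(-4) = -95 and f(-2) = -13 are both negative. Claim: f(x) < 0 for every x in (-4, -2).
Shift to the endpoint -2: with x = -2 − u (0 < u < 2), one computes f(-2 − u) = -u^3 - 8u^2 - 21u - 13.
The nonzero coefficients here are all negative, so for u > 0 every term is negative (or zero), and the constant term -13 is strictly negative.
Therefore f(x) < 0 throughout (-4, -2), and f has no zero there.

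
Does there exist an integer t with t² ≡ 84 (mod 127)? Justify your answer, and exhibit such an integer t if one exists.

t = 46 works: 46² = 2116, and 2116 − 84 = 2032 = 16·127.

t = 46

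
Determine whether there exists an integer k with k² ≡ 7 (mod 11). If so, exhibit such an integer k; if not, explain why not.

No, no such integer exists.

Computing k² mod 11 for k = 0, 1, …, 5 (enough, by the symmetry k ↦ 11 − k) gives 0, 1, 4, 9, 5, 3.
The set of squares mod 11 is therefore {0, 1, 3, 4, 5, 9}, which does not contain 7.
Hence no integer k has k² ≡ 7 (mod 11).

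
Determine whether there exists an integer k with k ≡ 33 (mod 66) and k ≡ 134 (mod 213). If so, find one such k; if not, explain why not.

Both moduli are multiples of 3 = gcd(66, 213), so any solution would satisfy k ≡ 33 and k ≡ 134 modulo 3 simultaneously.
These are incompatible: 33 − 134 = -101 is not divisible by 3.
Therefore no such k exists.

No such integer exists.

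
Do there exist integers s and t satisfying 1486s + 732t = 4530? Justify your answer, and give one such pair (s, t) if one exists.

Since gcd(1486, 732) = 2 and 4530 = 2·2265, Bézout's identity guarantees a solution.
Dividing through by 2 reduces the equation to 743s + 366t = 2265.
Dividing repeatedly: 743 = 2·366 + 11, 366 = 33·11 + 3, 11 = 3·3 + 2, 3 = 1·2 + 1, 2 = 2·1 + 0.
Back-substituting, 1 = 3 − 1·2 = 3 − (11 − 3·3) = −11 + 4·3 = −11 + 4·(366 − 33·11) = 4·366 − 133·11 = 4·366 − 133·(743 − 2·366) = −133·743 + 270·366; that is, 743·(-133) + 366·270 = 1.
Times 2265: 743·(-301245) + 366·611550 = 2265, so (-301245, 611550) solves it.
Adding 824·366 to s and subtracting 824·743 from t gives the tidier solution (339, -682).
Check: 1486·339 + 732·(-682) = 503754 − 499224 = 4530. ✓

s = 339, t = -682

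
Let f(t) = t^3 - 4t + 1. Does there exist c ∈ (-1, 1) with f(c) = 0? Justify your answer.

Yes, f has a root in the interval.

f(-1) = 4 and f(1) = -2, which have opposite signs.
Since f is a polynomial it is continuous on [-1, 1].
The Intermediate Value Theorem then guarantees some c ∈ (-1, 1) with f(c) = 0.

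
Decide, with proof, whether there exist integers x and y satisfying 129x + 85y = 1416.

Since gcd(129, 85) = 1, every integer is an integer combination of 129 and 85.
Euclidean algorithm: 129 = 1·85 + 44, 85 = 1·44 + 41, 44 = 1·41 + 3, 41 = 13·3 + 2, 3 = 1·2 + 1, 2 = 2·1 + 0.
Unwinding: 1 = 3 − 1·2 = 3 − (41 − 13·3) = −41 + 14·3 = −41 + 14·(44 − 1·41) = 14·44 − 15·41 = 14·44 − 15·(85 − 1·44) = −15·85 + 29·44 = −15·85 + 29·(129 − 1·85) = 29·129 − 44·85, i.e. 129·29 + 85·(-44) = 1.
Scaling by 1416 gives the particular solution (x, y) = (41064, -62304).
Subtracting 483·85 from x and adding 483·129 to y gives the tidier solution (9, 3).
Indeed 129·9 + 85·3 = 1161 + 255 = 1416.

x = 9, y = 3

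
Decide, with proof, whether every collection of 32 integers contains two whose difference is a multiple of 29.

Partition the integers by their residue mod 29; there are 29 classes.
With 32 integers and only 29 classes, the pigeonhole principle forces two of them, say a and b, into the same class.
Their difference a − b is then a multiple of 29.

Yes.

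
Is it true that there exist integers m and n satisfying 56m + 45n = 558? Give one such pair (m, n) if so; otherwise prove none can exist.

Since gcd(56, 45) = 1, every integer is an integer combination of 56 and 45.
Dividing repeatedly: 56 = 1·45 + 11, 45 = 4·11 + 1, 11 = 11·1 + 0.
Working back up the chain: 1 = 45 − 4·11 = 45 − 4·(56 − 1·45) = −4·56 + 5·45. So 56·(-4) + 45·5 = 1.
Scaling by 558 gives the particular solution (m, n) = (-2232, 2790).
Adding 50·45 to m and subtracting 50·56 from n gives the tidier solution (18, -10).
Indeed 56·18 + 45·(-10) = 1008 − 450 = 558.

m = 18, n = -10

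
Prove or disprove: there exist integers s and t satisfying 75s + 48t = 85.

No such integers exist.

gcd(75, 48) = 3, so every integer of the form 75s + 48t is a multiple of 3.
But 85 is not a multiple of 3 (it leaves remainder 1).
So the equation is unsolvable over ℤ.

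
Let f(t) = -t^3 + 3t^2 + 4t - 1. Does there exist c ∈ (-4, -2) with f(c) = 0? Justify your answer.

f(-4) = 95 and f(-2) = 11, both positive, so a sign-change argument is unavailable; we show f keeps this sign on the whole interval.
Shift to the endpoint -2: with t = -2 − u (0 < u < 2), one computes f(-2 − u) = u^3 + 9u^2 + 20u + 11.
All 4 nonzero coefficients of this polynomial in u are positive; hence for u > 0 the value is a sum of positive terms (the constant 11 among them).
Therefore f(t) > 0 throughout (-4, -2), and f has no zero there.

f has no root in that interval.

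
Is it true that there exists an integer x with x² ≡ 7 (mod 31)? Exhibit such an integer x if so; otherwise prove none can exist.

x = 21

Take x = 21. Then 21² = 441 = 14·31 + 7, so 21² ≡ 7 (mod 31).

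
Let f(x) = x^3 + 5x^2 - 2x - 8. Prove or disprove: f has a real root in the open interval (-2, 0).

Yes, f has a root in the interval.

f(-2) = 8 and f(0) = -8, which have opposite signs.
f is continuous everywhere (it is a polynomial), in particular on [-2, 0].
By the Intermediate Value Theorem f must vanish at some point of (-2, 0).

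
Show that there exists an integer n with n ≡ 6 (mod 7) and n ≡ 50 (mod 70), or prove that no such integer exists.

No such integer exists.

Both moduli are multiples of 7 = gcd(7, 70), so any solution would satisfy n ≡ 6 and n ≡ 50 modulo 7 simultaneously.
However 6 ≡ 6 and 50 ≡ 1 (mod 7), and 6 ≠ 1.
Hence the system has no solution.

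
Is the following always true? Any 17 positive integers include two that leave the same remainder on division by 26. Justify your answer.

No; for instance {8, 9, 10, 11, 12, 13, 14, 15, 16, 17, 18, 19, 20, 21, 22, 23, 24} is a counterexample.

Take the 17 consecutive integers 8, 9, …, 24: their residues mod 26 are all distinct because 17 ≤ 26.
Hence this collection has no pair with equal remainders mod 26, disproving the claim.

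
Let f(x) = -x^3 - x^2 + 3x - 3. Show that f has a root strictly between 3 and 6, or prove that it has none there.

No.

The endpoint values f(3) = -30 and f(6) = -237 are both negative. Claim: f(x) < 0 for every x in (3, 6).
Substitute x = 3 + u, where 0 < u < 3 on the interval. Expanding, f(3 + u) = -u^3 - 10u^2 - 30u - 30.
The nonzero coefficients here are all negative, so for u > 0 every term is negative (or zero), and the constant term -30 is strictly negative.
So f is strictly negative on (3, 6); no root exists in the interval.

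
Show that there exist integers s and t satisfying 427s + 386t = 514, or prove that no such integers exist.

s = 182, t = -200

Since gcd(427, 386) = 1, every integer is an integer combination of 427 and 386.
Run the Euclidean algorithm on 427 and 386: 427 = 1·386 + 41, 386 = 9·41 + 17, 41 = 2·17 + 7, 17 = 2·7 + 3, 7 = 2·3 + 1, 3 = 3·1 + 0.
Back-substituting, 1 = 7 − 2·3 = 7 − 2·(17 − 2·7) = −2·17 + 5·7 = −2·17 + 5·(41 − 2·17) = 5·41 − 12·17 = 5·41 − 12·(386 − 9·41) = −12·386 + 113·41 = −12·386 + 113·(427 − 1·386) = 113·427 − 125·386; that is, 427·113 + 386·(-125) = 1.
Multiplying through by 514: s = 113·514 = 58082, t = (-125)·514 = -64250 is a solution.
The general solution is s = 58082 + 386k, t = -64250 − 427k; taking k = -150 gives the smaller pair s = 182, t = -200.
Check: 427·182 + 386·(-200) = 77714 − 77200 = 514. ✓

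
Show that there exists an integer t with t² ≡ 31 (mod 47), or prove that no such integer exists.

No such integer exists.

47 is prime, so by Euler's criterion 31 is a square mod 47 iff 31^((47−1)/2) = 31^23 ≡ 1 (mod 47).
Squaring successively (mod 47): 31^2 = 961 ≡ 21; 31^4 ≡ 21² = 441 ≡ 18; 31^8 ≡ 18² = 324 ≡ 42; 31^16 ≡ 42² = 1764 ≡ 25.
Since 23 = 16 + 4 + 2 + 1, 31^23 ≡ 25 · 18 · 21 · 31; multiplying out mod 47: 25·18 = 450 ≡ 27, then 27·21 = 567 ≡ 3, then 3·31 = 93 ≡ 46. Thus 31^23 ≡ 46 ≡ −1 (mod 47).
By Euler's criterion 31 is a quadratic non-residue mod 47: no t satisfies t² ≡ 31 (mod 47).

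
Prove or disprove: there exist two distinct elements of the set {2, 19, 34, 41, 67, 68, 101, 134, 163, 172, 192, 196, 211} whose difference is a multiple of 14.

No such pair exists.

Two integers differ by a multiple of 14 exactly when they have the same residue mod 14. The residues are 2↦2, 19↦5, 34↦6, 41↦13, 67↦11, 68↦12, 101↦3, 134↦8, 163↦9, 172↦4, 192↦10, 196↦0, 211↦1.
All 13 residues are distinct, so no two elements differ by a multiple of 14.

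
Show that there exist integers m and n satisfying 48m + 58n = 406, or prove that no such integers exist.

m = 0, n = 7

gcd(48, 58) = 2, and 2 divides 406, so integer solutions exist.
Dividing through by 2 reduces the equation to 24m + 29n = 203.
Euclidean algorithm: 29 = 1·24 + 5, 24 = 4·5 + 4, 5 = 1·4 + 1, 4 = 4·1 + 0.
Unwinding: 1 = 5 − 1·4 = 5 − (24 − 4·5) = −24 + 5·5 = −24 + 5·(29 − 1·24) = 5·29 − 6·24, i.e. 24·(-6) + 29·5 = 1.
Multiplying through by 203: m = (-6)·203 = -1218, n = 5·203 = 1015 is a solution.
Adding 42·29 to m and subtracting 42·24 from n gives the tidier solution (0, 7).
Indeed 48·0 + 58·7 = 0 + 406 = 406.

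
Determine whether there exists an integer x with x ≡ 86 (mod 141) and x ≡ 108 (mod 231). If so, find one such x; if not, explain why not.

Reduce both congruences modulo 3, which divides 141 and 231: they say x ≡ 86 (mod 3) and x ≡ 108 (mod 3).
These are incompatible: 86 − 108 = -22 is not divisible by 3.
Therefore no such x exists.

There is no such integer.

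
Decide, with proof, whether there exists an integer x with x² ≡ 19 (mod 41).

No such integer exists.

41 is prime, so by Euler's criterion 19 is a square mod 41 iff 19^((41−1)/2) = 19^20 ≡ 1 (mod 41).
Repeated squaring mod 41: 19^2 = 361 ≡ 33; 19^4 ≡ 33² = 1089 ≡ 23; 19^8 ≡ 23² = 529 ≡ 37; 19^16 ≡ 37² = 1369 ≡ 16.
Since 20 = 16 + 4, 19^20 ≡ 16 · 23; multiplying out mod 41: 16·23 = 368 ≡ 40. Thus 19^20 ≡ 40 ≡ −1 (mod 41).
The value −1 means 19 is a non-residue modulo 41, so x² ≡ 19 (mod 41) is impossible.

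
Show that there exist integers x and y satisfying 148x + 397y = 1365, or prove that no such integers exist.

x = 28, y = -7

Since gcd(148, 397) = 1, every integer is an integer combination of 148 and 397.
Dividing repeatedly: 397 = 2·148 + 101, 148 = 1·101 + 47, 101 = 2·47 + 7, 47 = 6·7 + 5, 7 = 1·5 + 2, 5 = 2·2 + 1, 2 = 2·1 + 0.
Working back up the chain: 1 = 5 − 2·2 = 5 − 2·(7 − 1·5) = −2·7 + 3·5 = −2·7 + 3·(47 − 6·7) = 3·47 − 20·7 = 3·47 − 20·(101 − 2·47) = −20·101 + 43·47 = −20·101 + 43·(148 − 1·101) = 43·148 − 63·101 = 43·148 − 63·(397 − 2·148) = −63·397 + 169·148. So 148·169 + 397·(-63) = 1.
Scaling by 1365 gives the particular solution (x, y) = (230685, -85995).
Subtracting 581·397 from x and adding 581·148 to y gives the tidier solution (28, -7).
Check: 148·28 + 397·(-7) = 4144 − 2779 = 1365. ✓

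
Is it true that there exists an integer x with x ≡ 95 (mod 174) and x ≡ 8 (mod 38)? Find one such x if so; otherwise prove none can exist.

No such integer exists.

Both moduli are multiples of 2 = gcd(174, 38), so any solution would satisfy x ≡ 95 and x ≡ 8 modulo 2 simultaneously.
But 95 mod 2 = 1 while 8 mod 2 = 0, a contradiction.
Hence the system has no solution.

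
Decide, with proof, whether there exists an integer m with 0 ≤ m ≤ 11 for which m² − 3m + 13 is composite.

There is no such integer m in that range.

The values for m = 0, 1, …, 11 are 13, 11, 11, 13, 17, 23, 31, 41, 53, 67, 83, 101, and each of these is prime.
So no value in the range makes the expression composite.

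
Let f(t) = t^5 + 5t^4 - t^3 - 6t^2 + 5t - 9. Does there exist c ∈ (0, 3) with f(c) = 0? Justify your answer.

f(0) = -9 and f(3) = 573, which have opposite signs.
Since f is a polynomial it is continuous on [0, 3].
By the Intermediate Value Theorem f must vanish at some point of (0, 3).

Such a root exists.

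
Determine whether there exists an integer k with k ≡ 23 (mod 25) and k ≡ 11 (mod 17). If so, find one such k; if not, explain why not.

Since 25 and 17 share no common factor, CRT says the pair of congruences has a solution (unique mod 425).
Write k = 23 + 25t and require 23 + 25t ≡ 11 (mod 17), i.e. 25t ≡ 5 (mod 17).
25 ≡ 8 (mod 17), so this reads 8t ≡ 5 (mod 17). Invert 8 mod 17 by the Euclidean algorithm: 17 = 2·8 + 1, 8 = 8·1 + 0; back-substituting, 1 = 17 − 2·8. Hence 8·(-2) ≡ 1, so 8⁻¹ ≡ -2 ≡ 15 (mod 17).
Therefore t ≡ 15·5 = 75 ≡ 7 (mod 17).
With t = 7: k = 23 + 25·7 = 198.
Check: 198 mod 25 = 23, 198 mod 17 = 11. ✓

k = 198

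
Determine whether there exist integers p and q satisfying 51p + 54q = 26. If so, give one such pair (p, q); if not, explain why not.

gcd(51, 54) = 3, so every integer of the form 51p + 54q is a multiple of 3.
But 26 is not a multiple of 3 (it leaves remainder 2).
Hence no integers p, q satisfy the equation.

No such integers exist.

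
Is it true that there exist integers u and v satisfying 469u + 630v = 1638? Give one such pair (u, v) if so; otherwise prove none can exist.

gcd(469, 630) = 7, and 7 divides 1638, so integer solutions exist.
Dividing through by 7 reduces the equation to 67u + 90v = 234.
Run the Euclidean algorithm on 90 and 67: 90 = 1·67 + 23, 67 = 2·23 + 21, 23 = 1·21 + 2, 21 = 10·2 + 1, 2 = 2·1 + 0.
Unwinding: 1 = 21 − 10·2 = 21 − 10·(23 − 1·21) = −10·23 + 11·21 = −10·23 + 11·(67 − 2·23) = 11·67 − 32·23 = 11·67 − 32·(90 − 1·67) = −32·90 + 43·67, i.e. 67·43 + 90·(-32) = 1.
Times 234: 67·10062 + 90·(-7488) = 234, so (10062, -7488) solves it.
Shifting by a multiple of (90, −67) keeps it a solution: u = 10062 − 111·90 = 72, v = -7488 + 111·67 = -51.
Indeed 469·72 + 630·(-51) = 33768 − 32130 = 1638.

u = 72, v = -51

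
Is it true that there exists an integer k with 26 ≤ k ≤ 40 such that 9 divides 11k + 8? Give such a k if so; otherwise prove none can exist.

k = 32

At k = 32 we get 11·32 + 8 = 360, and 360 = 9·40.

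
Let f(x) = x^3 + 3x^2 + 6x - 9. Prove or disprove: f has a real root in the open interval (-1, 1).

Yes, f has a root in the interval.

f(-1) = -13 and f(1) = 1, which have opposite signs.
f is continuous everywhere (it is a polynomial), in particular on [-1, 1].
By the Intermediate Value Theorem f must vanish at some point of (-1, 1).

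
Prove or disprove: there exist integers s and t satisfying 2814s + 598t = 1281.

No, no such integers exist.

Any value of 2814s + 598t is a multiple of gcd(2814, 598) = 2.
But 1281 is not a multiple of 2 (it leaves remainder 1).
Therefore 2814s + 598t = 1281 has no solution in integers.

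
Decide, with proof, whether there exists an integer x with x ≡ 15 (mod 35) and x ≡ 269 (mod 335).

No such integer exists.

Reduce both congruences modulo 5, which divides 35 and 335: they say x ≡ 15 (mod 5) and x ≡ 269 (mod 5).
These are incompatible: 15 − 269 = -254 is not divisible by 5.
Hence the system has no solution.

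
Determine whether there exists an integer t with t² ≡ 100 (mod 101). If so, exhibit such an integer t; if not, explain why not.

t = 91 works: 91² = 8281, and 8281 − 100 = 8181 = 81·101.

t = 91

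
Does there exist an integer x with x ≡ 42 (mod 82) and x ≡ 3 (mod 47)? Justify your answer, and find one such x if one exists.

Since 82 and 47 share no common factor, CRT says the pair of congruences has a solution (unique mod 3854).
Write x = 42 + 82t and require 42 + 82t ≡ 3 (mod 47), i.e. 82t ≡ 8 (mod 47).
82 ≡ 35 (mod 47), so this reads 35t ≡ 8 (mod 47). Note 35·43 = 1505 ≡ 1 (mod 47) (as 1505 − 1 = 32·47), so 35⁻¹ ≡ 43.
Therefore t ≡ 43·8 = 344 ≡ 15 (mod 47).
With t = 15: x = 42 + 82·15 = 1272.
Verify: 1272 = 15·82 + 42 and 1272 = 27·47 + 3. ✓

x = 1272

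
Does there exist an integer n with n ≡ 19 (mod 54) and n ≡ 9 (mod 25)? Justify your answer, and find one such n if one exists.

The moduli 54 and 25 are coprime, so by the Chinese Remainder Theorem a unique solution modulo 1350 exists.
Write n = 19 + 54t and require 19 + 54t ≡ 9 (mod 25), i.e. 54t ≡ 15 (mod 25).
54 ≡ 4 (mod 25), so this reads 4t ≡ 15 (mod 25). Since 4·19 = 76 = 3·25 + 1, the inverse of 4 mod 25 is 19.
Multiplying by 19: t ≡ 19·15 = 285 ≡ 10 (mod 25).
Taking t = 10 gives n = 19 + 54·10 = 559.
Indeed 559 ≡ 19 (mod 54) and 559 ≡ 9 (mod 25).

n = 559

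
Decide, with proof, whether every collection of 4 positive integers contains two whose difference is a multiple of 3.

Partition the integers by their residue mod 3; there are 3 classes.
With 4 integers and only 3 classes, the pigeonhole principle forces two of them, say a and b, into the same class.
Their difference a − b is then a multiple of 3.

Yes, this is always true.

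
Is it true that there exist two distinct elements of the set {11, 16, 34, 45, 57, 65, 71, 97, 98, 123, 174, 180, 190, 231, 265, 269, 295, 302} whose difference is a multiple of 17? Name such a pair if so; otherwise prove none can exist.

11 and 45 are such a pair.

Reduce each element mod 17: 11↦11, 16↦16, 34↦0, 45↦11, 57↦6, 65↦14, 71↦3, 97↦12, 98↦13, 123↦4, 174↦4, 180↦10, 190↦3, 231↦10, 265↦10, 269↦14, 295↦6, 302↦13. The residue 11 repeats (at 11 and 45), and 45 − 11 = 34 = 2·17.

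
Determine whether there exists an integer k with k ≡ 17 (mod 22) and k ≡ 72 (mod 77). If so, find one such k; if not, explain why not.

k = 149

Here gcd(22, 77) = 11, and both 17 and 72 leave remainder 6 mod 11, so the system is consistent.
List candidates k ≡ 17 (mod 22): 17, 39, 61, 83, 105, 127, 149. Modulo 77 these are 17, 39, 61, 6, 28, 50, 72; 149 gives 72 as required.
Indeed 149 ≡ 17 (mod 22) and 149 ≡ 72 (mod 77).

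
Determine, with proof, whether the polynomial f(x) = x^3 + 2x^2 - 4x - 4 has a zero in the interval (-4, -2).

Yes, f has a root in the interval.

f(-4) = -20 and f(-2) = 4, which have opposite signs.
f is continuous everywhere (it is a polynomial), in particular on [-4, -2].
By the Intermediate Value Theorem, f takes the value 0 somewhere in the open interval.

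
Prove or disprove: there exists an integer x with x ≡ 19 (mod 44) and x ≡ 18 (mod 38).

gcd(44, 38) = 2. If x ≡ 19 (mod 44) and x ≡ 18 (mod 38), then x ≡ 19 (mod 2) and x ≡ 18 (mod 2).
But 19 mod 2 = 1 while 18 mod 2 = 0, a contradiction.
Therefore no such x exists.

No, no such integer exists.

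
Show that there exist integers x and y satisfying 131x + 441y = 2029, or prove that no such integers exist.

x = 305, y = -86

131 and 441 are coprime, so 131x + 441y ranges over all of ℤ.
Dividing repeatedly: 441 = 3·131 + 48, 131 = 2·48 + 35, 48 = 1·35 + 13, 35 = 2·13 + 9, 13 = 1·9 + 4, 9 = 2·4 + 1, 4 = 4·1 + 0.
Back-substituting, 1 = 9 − 2·4 = 9 − 2·(13 − 1·9) = −2·13 + 3·9 = −2·13 + 3·(35 − 2·13) = 3·35 − 8·13 = 3·35 − 8·(48 − 1·35) = −8·48 + 11·35 = −8·48 + 11·(131 − 2·48) = 11·131 − 30·48 = 11·131 − 30·(441 − 3·131) = −30·441 + 101·131; that is, 131·101 + 441·(-30) = 1.
Multiplying through by 2029: x = 101·2029 = 204929, y = (-30)·2029 = -60870 is a solution.
Subtracting 464·441 from x and adding 464·131 to y gives the tidier solution (305, -86).
Indeed 131·305 + 441·(-86) = 39955 − 37926 = 2029.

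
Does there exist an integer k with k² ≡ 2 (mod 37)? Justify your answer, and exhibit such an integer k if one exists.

Apply Euler's criterion with the prime 37: 2 is a quadratic residue iff 2^18 ≡ 1 (mod 37), and a non-residue iff it is ≡ −1.
Squaring successively (mod 37): 2^2 = 4 ≡ 4; 2^4 ≡ 4² = 16 ≡ 16; 2^8 ≡ 16² = 256 ≡ 34; 2^16 ≡ 34² = 1156 ≡ 9.
Since 18 = 16 + 2, 2^18 ≡ 9 · 4; multiplying out mod 37: 9·4 = 36 ≡ 36. Thus 2^18 ≡ 36 ≡ −1 (mod 37).
By Euler's criterion 2 is a quadratic non-residue mod 37: no k satisfies k² ≡ 2 (mod 37).

No, no such integer exists.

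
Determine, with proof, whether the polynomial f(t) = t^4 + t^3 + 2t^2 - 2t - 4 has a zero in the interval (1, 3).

Yes, f has a root in the interval.

f(1) = -2 and f(3) = 116, which have opposite signs.
As a polynomial, f is continuous on every closed interval.
By the Intermediate Value Theorem, f takes the value 0 somewhere in the open interval.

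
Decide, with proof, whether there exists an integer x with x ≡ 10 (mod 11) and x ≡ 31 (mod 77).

No, no such integer exists.

gcd(11, 77) = 11. If x ≡ 10 (mod 11) and x ≡ 31 (mod 77), then x ≡ 10 (mod 11) and x ≡ 31 (mod 11).
However 10 ≡ 10 and 31 ≡ 9 (mod 11), and 10 ≠ 9.
Therefore no such x exists.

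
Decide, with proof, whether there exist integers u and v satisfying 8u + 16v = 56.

u = 1, v = 3

Since gcd(8, 16) = 8 and 56 = 8·7, Bézout's identity guarantees a solution.
Dividing through by 8 reduces the equation to 1u + 2v = 7.
The coefficient of u is 1, so setting v = 0 and u = 7 already solves it.
Shifting by a multiple of (2, −1) keeps it a solution: u = 7 − 3·2 = 1, v = 0 + 3·1 = 3.
Indeed 8·1 + 16·3 = 8 + 48 = 56.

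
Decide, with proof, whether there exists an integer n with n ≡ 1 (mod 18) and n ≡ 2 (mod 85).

n = 937

The moduli 18 and 85 are coprime, so by the Chinese Remainder Theorem a unique solution modulo 1530 exists.
Any solution of the first congruence is n = 1 + 18t; substituting into the second, 18t ≡ 2 − 1 ≡ 1 (mod 85).
Note 18·52 = 936 ≡ 1 (mod 85) (as 936 − 1 = 11·85), so 18⁻¹ ≡ 52.
Multiplying by 52: t ≡ 52·1 = 52 (mod 85).
With t = 52: n = 1 + 18·52 = 937.
Indeed 937 ≡ 1 (mod 18) and 937 ≡ 2 (mod 85).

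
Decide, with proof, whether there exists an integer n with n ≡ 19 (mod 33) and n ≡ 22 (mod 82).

Since 33 and 82 share no common factor, CRT says the pair of congruences has a solution (unique mod 2706).
Write n = 19 + 33t and require 19 + 33t ≡ 22 (mod 82), i.e. 33t ≡ 3 (mod 82).
Since 33·5 = 165 = 2·82 + 1, the inverse of 33 mod 82 is 5.
Multiplying by 5: t ≡ 5·3 = 15 (mod 82).
Taking t = 15 gives n = 19 + 33·15 = 514.
Indeed 514 ≡ 19 (mod 33) and 514 ≡ 22 (mod 82).

n = 514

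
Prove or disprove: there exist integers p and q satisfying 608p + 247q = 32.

gcd(608, 247) = 19, so every integer of the form 608p + 247q is a multiple of 19.
But 32 is not a multiple of 19 (it leaves remainder 13).
Hence no integers p, q satisfy the equation.

No, no such integers exist.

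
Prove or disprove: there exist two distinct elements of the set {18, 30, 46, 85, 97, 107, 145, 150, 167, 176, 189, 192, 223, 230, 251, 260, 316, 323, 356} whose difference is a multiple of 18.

The pair (30, 192) works.

Reduce each element mod 18: 18↦0, 30↦12, 46↦10, 85↦13, 97↦7, 107↦17, 145↦1, 150↦6, 167↦5, 176↦14, 189↦9, 192↦12, 223↦7, 230↦14, 251↦17, 260↦8, 316↦10, 323↦17, 356↦14. The residue 12 repeats (at 30 and 192), and 192 − 30 = 162 = 9·18.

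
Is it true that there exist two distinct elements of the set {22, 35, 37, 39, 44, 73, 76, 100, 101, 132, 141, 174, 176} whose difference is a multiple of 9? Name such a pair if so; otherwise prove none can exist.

The pair (22, 76) works.

22 mod 9 = 4 and 76 mod 9 = 4, so 76 − 22 = 54 = 6·9.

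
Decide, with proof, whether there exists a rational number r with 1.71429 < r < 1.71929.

Multiplying by 32: 32·1.71429 = 54.85728 and 32·1.71929 = 55.01728, so the integer 55 lies strictly between them.
So r = 55/32 works: it is a ratio of integers, and dividing 32·1.71429 < 55 < 32·1.71929 through by 32 gives 1.71429 < 55/32 < 1.71929.

r = 55/32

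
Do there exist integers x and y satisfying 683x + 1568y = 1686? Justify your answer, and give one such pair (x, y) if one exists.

Since gcd(683, 1568) = 1, every integer is an integer combination of 683 and 1568.
Dividing repeatedly: 1568 = 2·683 + 202, 683 = 3·202 + 77, 202 = 2·77 + 48, 77 = 1·48 + 29, 48 = 1·29 + 19, 29 = 1·19 + 10, 19 = 1·10 + 9, 10 = 1·9 + 1, 9 = 9·1 + 0.
Back-substituting, 1 = 10 − 1·9 = 10 − (19 − 1·10) = −19 + 2·10 = −19 + 2·(29 − 1·19) = 2·29 − 3·19 = 2·29 − 3·(48 − 1·29) = −3·48 + 5·29 = −3·48 + 5·(77 − 1·48) = 5·77 − 8·48 = 5·77 − 8·(202 − 2·77) = −8·202 + 21·77 = −8·202 + 21·(683 − 3·202) = 21·683 − 71·202 = 21·683 − 71·(1568 − 2·683) = −71·1568 + 163·683; that is, 683·163 + 1568·(-71) = 1.
Multiplying through by 1686: x = 163·1686 = 274818, y = (-71)·1686 = -119706 is a solution.
Subtracting 175·1568 from x and adding 175·683 to y gives the tidier solution (418, -181).
Check: 683·418 + 1568·(-181) = 285494 − 283808 = 1686. ✓

x = 418, y = -181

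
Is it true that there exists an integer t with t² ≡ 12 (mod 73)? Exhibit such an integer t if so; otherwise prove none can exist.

t = 42

Take t = 42. Then 42² = 1764 = 24·73 + 12, so 42² ≡ 12 (mod 73).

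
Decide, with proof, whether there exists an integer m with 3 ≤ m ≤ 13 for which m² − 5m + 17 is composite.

m = 13

At m = 13: 13² − 5·13 + 17 = 121 = 11·11, which is composite.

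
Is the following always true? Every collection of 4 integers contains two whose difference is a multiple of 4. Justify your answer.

Try 4 consecutive integers, 12, 13, 14, 15. Their remainders mod 4 are 0, 1, 2, 3 — pairwise different, as any 4 ≤ 4 consecutive integers have distinct residues.
No two share a residue, so no pair has difference divisible by 4; the claim fails for this set.

No, the set {12, 13, 14, 15} is a counterexample.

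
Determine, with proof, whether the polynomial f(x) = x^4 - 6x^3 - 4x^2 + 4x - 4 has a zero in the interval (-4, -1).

Such a root exists.

f(-4) = 556 and f(-1) = -5, which have opposite signs.
Since f is a polynomial it is continuous on [-4, -1].
By the Intermediate Value Theorem, f takes the value 0 somewhere in the open interval.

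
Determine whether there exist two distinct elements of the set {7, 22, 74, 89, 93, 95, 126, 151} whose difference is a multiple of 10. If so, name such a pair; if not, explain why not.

Reduce each element modulo 10: 7↦7, 22↦2, 74↦4, 89↦9, 93↦3, 95↦5, 126↦6, 151↦1.
These 8 residues are pairwise different, hence no difference of two elements is divisible by 10.

No such pair exists.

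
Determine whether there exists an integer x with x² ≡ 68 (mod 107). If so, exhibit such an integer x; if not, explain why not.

No, no such integer exists.

107 is prime, so by Euler's criterion 68 is a square mod 107 iff 68^((107−1)/2) = 68^53 ≡ 1 (mod 107).
Repeated squaring mod 107: 68^2 = 4624 ≡ 23; 68^4 ≡ 23² = 529 ≡ 101; 68^8 ≡ 101² = 10201 ≡ 36; 68^16 ≡ 36² = 1296 ≡ 12; 68^32 ≡ 12² = 144 ≡ 37.
Since 53 = 32 + 16 + 4 + 1, 68^53 ≡ 37 · 12 · 101 · 68; multiplying out mod 107: 37·12 = 444 ≡ 16, then 16·101 = 1616 ≡ 11, then 11·68 = 748 ≡ 106. Thus 68^53 ≡ 106 ≡ −1 (mod 107).
The value −1 means 68 is a non-residue modulo 107, so x² ≡ 68 (mod 107) is impossible.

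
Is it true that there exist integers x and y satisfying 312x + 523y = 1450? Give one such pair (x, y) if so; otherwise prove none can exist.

x = 8, y = -2

312 and 523 are coprime, so 312x + 523y ranges over all of ℤ.
Euclidean algorithm: 523 = 1·312 + 211, 312 = 1·211 + 101, 211 = 2·101 + 9, 101 = 11·9 + 2, 9 = 4·2 + 1, 2 = 2·1 + 0.
Working back up the chain: 1 = 9 − 4·2 = 9 − 4·(101 − 11·9) = −4·101 + 45·9 = −4·101 + 45·(211 − 2·101) = 45·211 − 94·101 = 45·211 − 94·(312 − 1·211) = −94·312 + 139·211 = −94·312 + 139·(523 − 1·312) = 139·523 − 233·312. So 312·(-233) + 523·139 = 1.
Multiplying through by 1450: x = (-233)·1450 = -337850, y = 139·1450 = 201550 is a solution.
Adding 646·523 to x and subtracting 646·312 from y gives the tidier solution (8, -2).
Indeed 312·8 + 523·(-2) = 2496 − 1046 = 1450.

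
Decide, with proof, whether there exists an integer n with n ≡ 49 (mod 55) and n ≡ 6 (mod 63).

n = 1644

Since 55 and 63 share no common factor, CRT says the pair of congruences has a solution (unique mod 3465).
Any solution of the first congruence is n = 49 + 55t; substituting into the second, 55t ≡ 6 − 49 ≡ 20 (mod 63).
To invert 55 modulo 63: 63 = 1·55 + 8, 55 = 6·8 + 7, 8 = 1·7 + 1, 7 = 7·1 + 0, and unwinding, 1 = 8 − 1·7 = 8 − (55 − 6·8) = −55 + 7·8 = −55 + 7·(63 − 1·55) = 7·63 − 8·55. Thus 55⁻¹ ≡ -8 ≡ 55 (mod 63).
Therefore t ≡ 55·20 = 1100 ≡ 29 (mod 63).
With t = 29: n = 49 + 55·29 = 1644.
Check: 1644 mod 55 = 49, 1644 mod 63 = 6. ✓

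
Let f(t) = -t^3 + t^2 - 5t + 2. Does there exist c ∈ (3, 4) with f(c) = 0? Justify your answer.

Evaluate at the endpoints: f(3) = -31, f(4) = -66 — same sign (negative).
f'(t) = -3t^2 + 2t - 5 has discriminant 2² − 4·(-3)·(-5) = -56 < 0, so f' has no real roots and is negative for every real t.
Hence f is strictly decreasing on ℝ, and in particular on [3, 4]. A strictly monotone function with same-sign endpoint values stays negative on the whole interval, so f has no zero in (3, 4).

No.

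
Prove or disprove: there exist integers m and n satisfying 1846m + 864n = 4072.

Every value of 1846m + 864n is a multiple of gcd(1846, 864) = 2; since 2 ∣ 4072, solutions exist.
Dividing through by 2 reduces the equation to 923m + 432n = 2036.
Euclidean algorithm: 923 = 2·432 + 59, 432 = 7·59 + 19, 59 = 3·19 + 2, 19 = 9·2 + 1, 2 = 2·1 + 0.
Back-substituting, 1 = 19 − 9·2 = 19 − 9·(59 − 3·19) = −9·59 + 28·19 = −9·59 + 28·(432 − 7·59) = 28·432 − 205·59 = 28·432 − 205·(923 − 2·432) = −205·923 + 438·432; that is, 923·(-205) + 432·438 = 1.
Times 2036: 923·(-417380) + 432·891768 = 2036, so (-417380, 891768) solves it.
The general solution is m = -417380 + 432k, n = 891768 − 923k; taking k = 967 gives the smaller pair m = 364, n = -773.
Indeed 1846·364 + 864·(-773) = 671944 − 667872 = 4072.

m = 364, n = -773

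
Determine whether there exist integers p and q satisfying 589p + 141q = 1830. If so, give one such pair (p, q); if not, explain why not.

589 and 141 are coprime, so 589p + 141q ranges over all of ℤ.
Dividing repeatedly: 589 = 4·141 + 25, 141 = 5·25 + 16, 25 = 1·16 + 9, 16 = 1·9 + 7, 9 = 1·7 + 2, 7 = 3·2 + 1, 2 = 2·1 + 0.
Working back up the chain: 1 = 7 − 3·2 = 7 − 3·(9 − 1·7) = −3·9 + 4·7 = −3·9 + 4·(16 − 1·9) = 4·16 − 7·9 = 4·16 − 7·(25 − 1·16) = −7·25 + 11·16 = −7·25 + 11·(141 − 5·25) = 11·141 − 62·25 = 11·141 − 62·(589 − 4·141) = −62·589 + 259·141. So 589·(-62) + 141·259 = 1.
Scaling by 1830 gives the particular solution (p, q) = (-113460, 473970).
The general solution is p = -113460 + 141k, q = 473970 − 589k; taking k = 805 gives the smaller pair p = 45, q = -175.
Check: 589·45 + 141·(-175) = 26505 − 24675 = 1830. ✓

p = 45, q = -175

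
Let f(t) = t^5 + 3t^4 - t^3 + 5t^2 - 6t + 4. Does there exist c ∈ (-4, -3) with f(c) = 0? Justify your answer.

f(-4) = -84 and f(-3) = 94, which have opposite signs.
Since f is a polynomial it is continuous on [-4, -3].
So by the Intermediate Value Theorem there is a c strictly between -4 and -3 with f(c) = 0.

Yes, f has a root in the interval.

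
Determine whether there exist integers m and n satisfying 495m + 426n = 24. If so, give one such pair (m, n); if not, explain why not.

gcd(495, 426) = 3, and 3 divides 24, so integer solutions exist.
Dividing through by 3 reduces the equation to 165m + 142n = 8.
Run the Euclidean algorithm on 165 and 142: 165 = 1·142 + 23, 142 = 6·23 + 4, 23 = 5·4 + 3, 4 = 1·3 + 1, 3 = 3·1 + 0.
Working back up the chain: 1 = 4 − 1·3 = 4 − (23 − 5·4) = −23 + 6·4 = −23 + 6·(142 − 6·23) = 6·142 − 37·23 = 6·142 − 37·(165 − 1·142) = −37·165 + 43·142. So 165·(-37) + 142·43 = 1.
Times 8: 165·(-296) + 142·344 = 8, so (-296, 344) solves it.
Shifting by a multiple of (142, −165) keeps it a solution: m = -296 + 3·142 = 130, n = 344 − 3·165 = -151.
Check: 495·130 + 426·(-151) = 64350 − 64326 = 24. ✓

m = 130, n = -151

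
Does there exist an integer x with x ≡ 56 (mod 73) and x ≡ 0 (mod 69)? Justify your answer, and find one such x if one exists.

x = 4071

Since 73 and 69 share no common factor, CRT says the pair of congruences has a solution (unique mod 5037).
Any solution of the first congruence is x = 56 + 73t; substituting into the second, 73t ≡ 0 − 56 ≡ 13 (mod 69).
73 ≡ 4 (mod 69), so this reads 4t ≡ 13 (mod 69). Since 4·52 = 208 = 3·69 + 1, the inverse of 4 mod 69 is 52.
Therefore t ≡ 52·13 = 676 ≡ 55 (mod 69).
With t = 55: x = 56 + 73·55 = 4071.
Check: 4071 mod 73 = 56, 4071 mod 69 = 0. ✓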